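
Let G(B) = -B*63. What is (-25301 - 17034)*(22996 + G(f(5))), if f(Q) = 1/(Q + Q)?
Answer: -1946537899/2 ≈ -9.7327e+8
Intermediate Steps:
f(Q) = 1/(2*Q)
G(B) = -63*B
(-25301 - 17034)*(22996 + G(f(5))) = (-25301 - 17034)*(22996 - 63/(2*5)) = -42335*(22996 - 63/(2*5)) = -42335*(22996 - 63*⅒) = -42335*(22996 - 63/10) = -42335*229897/10 = -1946537899/2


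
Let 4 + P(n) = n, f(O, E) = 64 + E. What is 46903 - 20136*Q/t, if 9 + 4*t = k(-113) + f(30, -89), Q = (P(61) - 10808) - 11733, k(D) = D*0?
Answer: -904678297/17 ≈ -5.3216e+7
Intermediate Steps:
P(n) = -4 + n
k(D) = 0
Q = -22484 (Q = ((-4 + 61) - 10808) - 11733 = (57 - 10808) - 11733 = -10751 - 11733 = -22484)
t = -17/2 (t = -9/4 + (0 + (64 - 89))/4 = -9/4 + (0 - 25)/4 = -9/4 + (¼)*(-25) = -9/4 - 25/4 = -17/2 ≈ -8.5000)
46903 - 20136*Q/t = 46903 - 20136/((-17/2/(-22484))) = 46903 - 20136/((-17/2*(-1/22484))) = 46903 - 20136/17/44968 = 46903 - 20136*44968/17 = 46903 - 905475648/17 = -904678297/17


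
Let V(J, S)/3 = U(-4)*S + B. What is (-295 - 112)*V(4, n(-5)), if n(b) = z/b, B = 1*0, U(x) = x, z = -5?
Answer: 4884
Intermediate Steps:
B = 0
n(b) = -5/b
V(J, S) = -12*S (V(J, S) = 3*(-4*S + 0) = 3*(-4*S) = -12*S)
(-295 - 112)*V(4, n(-5)) = (-295 - 112)*(-(-60)/(-5)) = -(-4884)*(-5*(-⅕)) = -(-4884) = -407*(-12) = 4884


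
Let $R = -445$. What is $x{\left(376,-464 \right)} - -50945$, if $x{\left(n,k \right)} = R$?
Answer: $50500$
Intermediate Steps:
$x{\left(n,k \right)} = -445$
$x{\left(376,-464 \right)} - -50945 = -445 - -50945 = -445 + 50945 = 50500$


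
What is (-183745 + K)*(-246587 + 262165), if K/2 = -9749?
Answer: -3166119454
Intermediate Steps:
K = -19498 (K = 2*(-9749) = -19498)
(-183745 + K)*(-246587 + 262165) = (-183745 - 19498)*(-246587 + 262165) = -203243*15578 = -3166119454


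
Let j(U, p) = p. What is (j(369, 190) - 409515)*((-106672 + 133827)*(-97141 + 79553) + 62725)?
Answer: 195468821044875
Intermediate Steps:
(j(369, 190) - 409515)*((-106672 + 133827)*(-97141 + 79553) + 62725) = (190 - 409515)*((-106672 + 133827)*(-97141 + 79553) + 62725) = -409325*(27155*(-17588) + 62725) = -409325*(-477602140 + 62725) = -409325*(-477539415) = 195468821044875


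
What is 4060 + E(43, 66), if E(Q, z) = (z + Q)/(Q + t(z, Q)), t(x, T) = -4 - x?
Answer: 109511/27 ≈ 4056.0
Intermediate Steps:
E(Q, z) = (Q + z)/(-4 + Q - z) (E(Q, z) = (z + Q)/(Q + (-4 - z)) = (Q + z)/(-4 + Q - z))
4060 + E(43, 66) = 4060 + (-1*43 - 1*66)/(4 + 66 - 1*43) = 4060 + (-43 - 66)/(4 + 66 - 43) = 4060 - 109/27 = 109511/27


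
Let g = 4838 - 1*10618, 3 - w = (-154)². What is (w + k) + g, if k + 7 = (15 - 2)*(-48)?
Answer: -30124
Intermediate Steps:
w = -23713 (w = 3 - 1*(-154)² = 3 - 1*23716 = 3 - 23716 = -23713)
g = -5780 (g = 4838 - 10618 = -5780)
k = -631 (k = -7 + (15 - 2)*(-48) = -7 + 13*(-48) = -7 - 624 = -631)
(w + k) + g = (-23713 - 631) - 5780 = -24344 - 5780 = -30124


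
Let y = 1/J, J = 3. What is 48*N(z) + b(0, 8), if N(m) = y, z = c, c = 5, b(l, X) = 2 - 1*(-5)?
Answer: 23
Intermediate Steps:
b(l, X) = 7 (b(l, X) = 2 + 5 = 7)
z = 5
y = 1/3 ≈ 0.33333
N(m) = 1/3
48*N(z) + b(0, 8) = 48*(1/3) + 7 = 16 + 7 = 23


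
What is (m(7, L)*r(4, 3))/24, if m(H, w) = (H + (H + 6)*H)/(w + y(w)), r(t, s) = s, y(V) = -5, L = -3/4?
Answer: -49/23 ≈ -2.1304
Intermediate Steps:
L = -¾ (L = -3*¼ = -¾ ≈ -0.75000)
m(H, w) = (H + H*(6 + H))/(-5 + w) (m(H, w) = (H + (H + 6)*H)/(w - 5) = (H + (6 + H)*H)/(-5 + w) = (H + H*(6 + H))/(-5 + w))
(m(7, L)*r(4, 3))/24 = ((7*(7 + 7)/(-5 - ¾))*3)/24 = ((7*14/(-23/4))*3)*(1/24) = ((7*(-4/23)*14)*3)*(1/24) = -392/23*3*(1/24) = -1176/23*1/24 = -49/23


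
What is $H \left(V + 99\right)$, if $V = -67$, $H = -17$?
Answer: $-544$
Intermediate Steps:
$H \left(V + 99\right) = - 17 \left(-67 + 99\right) = \left(-17\right) 32 = -544$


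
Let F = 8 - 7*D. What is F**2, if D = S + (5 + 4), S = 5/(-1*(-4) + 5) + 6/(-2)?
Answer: 116281/81 ≈ 1435.6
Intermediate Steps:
S = -22/9 (S = 5/(4 + 5) + 6*(-1/2) = 5/9 - 3 = -22/9 ≈ -2.4444)
D = 59/9 (D = -22/9 + (5 + 4) = -22/9 + 9 = 59/9 ≈ 6.5556)
F = -341/9 (F = 8 - 7*59/9 = 8 - 413/9 = -341/9 ≈ -37.889)
F**2 = (-341/9)**2 = 116281/81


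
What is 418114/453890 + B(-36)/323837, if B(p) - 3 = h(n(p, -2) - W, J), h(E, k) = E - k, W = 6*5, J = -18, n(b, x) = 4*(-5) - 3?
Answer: 67693129469/73493187965 ≈ 0.92108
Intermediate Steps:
n(b, x) = -23 (n(b, x) = -20 - 3 = -23)
W = 30
B(p) = -32 (B(p) = 3 + ((-23 - 1*30) - 1*(-18)) = 3 + ((-23 - 30) + 18) = 3 + (-53 + 18) = 3 - 35 = -32)
418114/453890 + B(-36)/323837 = 418114/453890 - 32/323837 = 418114*(1/453890) - 32*1/323837 = 209057/226945 - 32/323837 = 67693129469/73493187965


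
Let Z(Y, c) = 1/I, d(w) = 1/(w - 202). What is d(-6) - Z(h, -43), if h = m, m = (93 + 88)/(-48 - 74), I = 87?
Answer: -295/18096 ≈ -0.016302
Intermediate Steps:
d(w) = 1/(-202 + w)
m = -181/122 (m = 181/(-122) = 181*(-1/122) = -181/122 ≈ -1.4836)
h = -181/122 ≈ -1.4836
Z(Y, c) = 1/87
d(-6) - Z(h, -43) = 1/(-202 - 6) - 1*1/87 = 1/(-208) - 1/87 = -1/208 - 1/87 = -295/18096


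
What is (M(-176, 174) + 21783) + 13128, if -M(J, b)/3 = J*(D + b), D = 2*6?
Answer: 133119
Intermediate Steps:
D = 12
M(J, b) = -3*J*(12 + b)
(M(-176, 174) + 21783) + 13128 = (-3*(-176)*(12 + 174) + 21783) + 13128 = (-3*(-176)*186 + 21783) + 13128 = (98208 + 21783) + 13128 = 119991 + 13128 = 133119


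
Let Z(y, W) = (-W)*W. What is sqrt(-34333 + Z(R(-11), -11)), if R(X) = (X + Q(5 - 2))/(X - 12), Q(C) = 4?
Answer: I*sqrt(34454) ≈ 185.62*I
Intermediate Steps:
R(X) = (4 + X)/(-12 + X) (R(X) = (X + 4)/(X - 12) = (4 + X)/(-12 + X))
Z(y, W) = -W**2
sqrt(-34333 + Z(R(-11), -11)) = sqrt(-34333 - 1*(-11)**2) = sqrt(-34333 - 1*121) = sqrt(-34333 - 121) = sqrt(-34454) = I*sqrt(34454)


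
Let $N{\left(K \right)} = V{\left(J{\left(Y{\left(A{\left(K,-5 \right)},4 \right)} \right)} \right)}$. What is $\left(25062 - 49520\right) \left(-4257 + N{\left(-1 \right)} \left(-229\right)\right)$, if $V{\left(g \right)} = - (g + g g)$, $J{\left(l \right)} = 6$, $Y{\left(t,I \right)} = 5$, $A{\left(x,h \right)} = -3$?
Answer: $-131119338$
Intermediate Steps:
$V{\left(g \right)} = - g - g^{2}$ ($V{\left(g \right)} = - (g + g^{2}) = - g - g^{2}$)
$N{\left(K \right)} = -42$ ($N{\left(K \right)} = \left(-1\right) 6 \left(1 + 6\right) = \left(-1\right) 6 \cdot 7 = -42$)
$\left(25062 - 49520\right) \left(-4257 + N{\left(-1 \right)} \left(-229\right)\right) = \left(25062 - 49520\right) \left(-4257 - -9618\right) = - 24458 \left(-4257 + 9618\right) = \left(-24458\right) 5361 = -131119338$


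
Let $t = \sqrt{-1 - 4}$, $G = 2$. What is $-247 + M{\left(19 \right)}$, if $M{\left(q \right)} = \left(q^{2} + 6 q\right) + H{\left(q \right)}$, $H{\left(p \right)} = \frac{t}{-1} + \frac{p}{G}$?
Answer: $\frac{475}{2} - i \sqrt{5} \approx 237.5 - 2.2361 i$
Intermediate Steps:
$t = i \sqrt{5}$ ($t = \sqrt{-5} = i \sqrt{5} \approx 2.2361 i$)
$H{\left(p \right)} = \frac{p}{2} - i \sqrt{5}$ ($H{\left(p \right)} = \frac{i \sqrt{5}}{-1} + \frac{p}{2} = i \sqrt{5} \left(-1\right) + p \frac{1}{2} = - i \sqrt{5} + \frac{p}{2} = \frac{p}{2} - i \sqrt{5}$)
$M{\left(q \right)} = q^{2} + \frac{13 q}{2} - i \sqrt{5}$ ($M{\left(q \right)} = \left(q^{2} + 6 q\right) + \left(\frac{q}{2} - i \sqrt{5}\right) = q^{2} + \frac{13 q}{2} - i \sqrt{5}$)
$-247 + M{\left(19 \right)} = -247 + \left(19^{2} + \frac{13}{2} \cdot 19 - i \sqrt{5}\right) = -247 + \left(361 + \frac{247}{2} - i \sqrt{5}\right) = -247 + \left(\frac{969}{2} - i \sqrt{5}\right) = \frac{475}{2} - i \sqrt{5}$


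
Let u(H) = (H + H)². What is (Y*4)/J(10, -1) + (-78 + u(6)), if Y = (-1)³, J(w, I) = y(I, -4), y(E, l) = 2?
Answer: 64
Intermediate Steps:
J(w, I) = 2
u(H) = 4*H² (u(H) = (2*H)² = 4*H²)
Y = -1
(Y*4)/J(10, -1) + (-78 + u(6)) = (-1*4)/2 + (-78 + 4*6²) = (½)*(-4) + (-78 + 4*36) = -2 + (-78 + 144) = -2 + 66 = 64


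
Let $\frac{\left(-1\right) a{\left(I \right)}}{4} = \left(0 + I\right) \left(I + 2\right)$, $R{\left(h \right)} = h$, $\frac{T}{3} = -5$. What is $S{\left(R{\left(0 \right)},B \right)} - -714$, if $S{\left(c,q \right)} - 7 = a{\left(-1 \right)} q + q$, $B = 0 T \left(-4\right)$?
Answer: $721$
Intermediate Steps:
$T = -15$ ($T = 3 \left(-5\right) = -15$)
$a{\left(I \right)} = - 4 I \left(2 + I\right)$ ($a{\left(I \right)} = - 4 \left(0 + I\right) \left(I + 2\right) = - 4 I \left(2 + I\right)$)
$B = 0$ ($B = 0 \left(-15\right) \left(-4\right) = 0 \left(-4\right) = 0$)
$S{\left(c,q \right)} = 7 + 5 q$ ($S{\left(c,q \right)} = 7 + \left(\left(-4\right) \left(-1\right) \left(2 - 1\right) q + q\right) = 7 + \left(\left(-4\right) \left(-1\right) 1 q + q\right) = 7 + \left(4 q + q\right) = 7 + 5 q$)
$S{\left(R{\left(0 \right)},B \right)} - -714 = \left(7 + 5 \cdot 0\right) - -714 = \left(7 + 0\right) + 714 = 7 + 714 = 721$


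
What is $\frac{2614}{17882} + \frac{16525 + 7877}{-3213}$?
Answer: $- \frac{10189471}{1367973} \approx -7.4486$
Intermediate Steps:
$\frac{2614}{17882} + \frac{16525 + 7877}{-3213} = 2614 \cdot \frac{1}{17882} + 24402 \left(- \frac{1}{3213}\right) = \frac{1307}{8941} - \frac{1162}{153} = - \frac{10189471}{1367973}$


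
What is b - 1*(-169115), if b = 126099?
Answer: 295214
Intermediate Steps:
b - 1*(-169115) = 126099 - 1*(-169115) = 126099 + 169115 = 295214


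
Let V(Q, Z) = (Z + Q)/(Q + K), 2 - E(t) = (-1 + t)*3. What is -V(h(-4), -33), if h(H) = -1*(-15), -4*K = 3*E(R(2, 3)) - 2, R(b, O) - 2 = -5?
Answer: 18/5 ≈ 3.6000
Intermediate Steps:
R(b, O) = -3 (R(b, O) = 2 - 5 = -3)
E(t) = 5 - 3*t (E(t) = 2 - (-1 + t)*3 = 2 - (-3 + 3*t) = 2 + (3 - 3*t) = 5 - 3*t)
K = -10 (K = -(3*(5 - 3*(-3)) - 2)/4 = -(3*(5 + 9) - 2)/4 = -(3*14 - 2)/4 = -(42 - 2)/4 = -¼*40 = -10)
h(H) = 15
V(Q, Z) = (Q + Z)/(-10 + Q) (V(Q, Z) = (Z + Q)/(Q - 10) = (Q + Z)/(-10 + Q))
-V(h(-4), -33) = -(15 - 33)/(-10 + 15) = -(-18)/5 = -1*(-18/5) = 18/5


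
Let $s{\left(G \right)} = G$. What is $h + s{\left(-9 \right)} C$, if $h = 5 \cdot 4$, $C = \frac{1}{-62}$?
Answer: $\frac{1249}{62} \approx 20.145$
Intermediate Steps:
$C = - \frac{1}{62} \approx -0.016129$
$h = 20$
$h + s{\left(-9 \right)} C = 20 - - \frac{9}{62} = 20 + \frac{9}{62} = \frac{1249}{62}$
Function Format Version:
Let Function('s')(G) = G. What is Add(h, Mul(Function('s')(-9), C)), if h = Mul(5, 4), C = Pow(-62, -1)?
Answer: Rational(1249, 62) ≈ 20.145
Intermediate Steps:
C = Rational(-1, 62) ≈ -0.016129
h = 20
Add(h, Mul(Function('s')(-9), C)) = Add(20, Mul(-9, Rational(-1, 62))) = Add(20, Rational(9, 62)) = Rational(1249, 62)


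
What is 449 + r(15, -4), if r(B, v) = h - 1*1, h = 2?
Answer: 450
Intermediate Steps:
r(B, v) = 1 (r(B, v) = 2 - 1*1 = 2 - 1 = 1)
449 + r(15, -4) = 449 + 1 = 450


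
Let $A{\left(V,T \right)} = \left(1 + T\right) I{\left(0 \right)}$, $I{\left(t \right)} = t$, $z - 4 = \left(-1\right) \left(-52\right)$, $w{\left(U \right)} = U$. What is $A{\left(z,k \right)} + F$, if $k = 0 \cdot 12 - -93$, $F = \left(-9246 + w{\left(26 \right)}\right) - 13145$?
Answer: $-22365$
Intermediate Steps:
$z = 56$ ($z = 4 - -52 = 4 + 52 = 56$)
$F = -22365$ ($F = \left(-9246 + 26\right) - 13145 = -9220 - 13145 = -22365$)
$k = 93$ ($k = 0 + 93 = 93$)
$A{\left(V,T \right)} = 0$ ($A{\left(V,T \right)} = \left(1 + T\right) 0 = 0$)
$A{\left(z,k \right)} + F = 0 - 22365 = -22365$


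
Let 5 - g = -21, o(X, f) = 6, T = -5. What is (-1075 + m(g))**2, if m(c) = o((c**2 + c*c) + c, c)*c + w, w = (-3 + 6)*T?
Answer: 872356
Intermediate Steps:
w = -15 (w = (-3 + 6)*(-5) = 3*(-5) = -15)
g = 26 (g = 5 - 1*(-21) = 5 + 21 = 26)
m(c) = -15 + 6*c (m(c) = 6*c - 15 = -15 + 6*c)
(-1075 + m(g))**2 = (-1075 + (-15 + 6*26))**2 = (-1075 + (-15 + 156))**2 = (-1075 + 141)**2 = (-934)**2 = 872356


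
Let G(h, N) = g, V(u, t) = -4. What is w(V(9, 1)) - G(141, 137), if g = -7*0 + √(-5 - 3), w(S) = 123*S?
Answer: -492 - 2*I*√2 ≈ -492.0 - 2.8284*I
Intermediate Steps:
g = 2*I*√2 (g = 0 + √(-8) = 0 + 2*I*√2 = 2*I*√2 ≈ 2.8284*I)
G(h, N) = 2*I*√2
w(V(9, 1)) - G(141, 137) = 123*(-4) - 2*I*√2 = -492 - 2*I*√2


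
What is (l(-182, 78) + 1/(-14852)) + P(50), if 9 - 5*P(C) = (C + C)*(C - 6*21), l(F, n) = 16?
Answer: 114197023/74260 ≈ 1537.8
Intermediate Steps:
P(C) = 9/5 - 2*C*(-126 + C)/5 (P(C) = 9/5 - (C + C)*(C - 6*21)/5 = 9/5 - 2*C*(C - 126)/5 = 9/5 - 2*C*(-126 + C)/5)
(l(-182, 78) + 1/(-14852)) + P(50) = (16 + 1/(-14852)) + (9/5 - ⅖*50² + (252/5)*50) = (16 - 1/14852) + (9/5 - ⅖*2500 + 2520) = 237631/14852 + (9/5 - 1000 + 2520) = 237631/14852 + 7609/5 = 114197023/74260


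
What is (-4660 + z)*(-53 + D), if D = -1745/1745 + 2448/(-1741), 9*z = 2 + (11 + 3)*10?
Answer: 447990964/1741 ≈ 2.5732e+5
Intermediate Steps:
z = 142/9 (z = (2 + (11 + 3)*10)/9 = (2 + 14*10)/9 = (2 + 140)/9 = (1/9)*142 = 142/9 ≈ 15.778)
D = -4189/1741 (D = -1745*1/1745 + 2448*(-1/1741) = -1 - 2448/1741 = -4189/1741 ≈ -2.4061)
(-4660 + z)*(-53 + D) = (-4660 + 142/9)*(-53 - 4189/1741) = -41798/9*(-96462/1741) = 447990964/1741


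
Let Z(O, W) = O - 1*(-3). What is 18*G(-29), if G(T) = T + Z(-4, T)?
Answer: -540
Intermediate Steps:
Z(O, W) = 3 + O (Z(O, W) = O + 3 = 3 + O)
G(T) = -1 + T (G(T) = T + (3 - 4) = T - 1 = -1 + T)
18*G(-29) = 18*(-1 - 29) = 18*(-30) = -540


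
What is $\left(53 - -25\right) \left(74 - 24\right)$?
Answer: $3900$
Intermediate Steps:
$\left(53 - -25\right) \left(74 - 24\right) = \left(53 + 25\right) \left(74 - 24\right) = 78 \cdot 50 = 3900$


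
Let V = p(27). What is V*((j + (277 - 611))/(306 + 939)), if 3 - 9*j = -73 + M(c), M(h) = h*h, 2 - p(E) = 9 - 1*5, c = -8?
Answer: 1996/3735 ≈ 0.53440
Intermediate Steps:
p(E) = -2 (p(E) = 2 - (9 - 1*5) = 2 - (9 - 5) = 2 - 1*4 = 2 - 4 = -2)
V = -2
M(h) = h²
j = 4/3 (j = ⅓ - (-73 + (-8)²)/9 = ⅓ - (-73 + 64)/9 = ⅓ - ⅑*(-9) = ⅓ + 1 = 4/3 ≈ 1.3333)
V*((j + (277 - 611))/(306 + 939)) = -2*(4/3 + (277 - 611))/(306 + 939) = -2*(4/3 - 334)/1245 = -(-1996)/(3*1245) = -2*(-998/3735) = 1996/3735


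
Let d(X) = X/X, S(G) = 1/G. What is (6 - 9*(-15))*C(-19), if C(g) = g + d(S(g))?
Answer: -2538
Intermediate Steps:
S(G) = 1/G
d(X) = 1
C(g) = 1 + g (C(g) = g + 1 = 1 + g)
(6 - 9*(-15))*C(-19) = (6 - 9*(-15))*(1 - 19) = (6 + 135)*(-18) = 141*(-18) = -2538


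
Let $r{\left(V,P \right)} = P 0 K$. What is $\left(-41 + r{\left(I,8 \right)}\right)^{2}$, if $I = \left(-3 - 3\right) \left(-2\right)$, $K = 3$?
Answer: $1681$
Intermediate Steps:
$I = 12$ ($I = \left(-6\right) \left(-2\right) = 12$)
$r{\left(V,P \right)} = 0$ ($r{\left(V,P \right)} = P 0 \cdot 3 = 0 \cdot 3 = 0$)
$\left(-41 + r{\left(I,8 \right)}\right)^{2} = \left(-41 + 0\right)^{2} = \left(-41\right)^{2} = 1681$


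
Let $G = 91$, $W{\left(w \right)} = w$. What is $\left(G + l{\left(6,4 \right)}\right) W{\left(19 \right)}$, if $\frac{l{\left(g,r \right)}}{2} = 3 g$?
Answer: $2413$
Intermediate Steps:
$l{\left(g,r \right)} = 6 g$ ($l{\left(g,r \right)} = 2 \cdot 3 g = 6 g$)
$\left(G + l{\left(6,4 \right)}\right) W{\left(19 \right)} = \left(91 + 6 \cdot 6\right) 19 = \left(91 + 36\right) 19 = 127 \cdot 19 = 2413$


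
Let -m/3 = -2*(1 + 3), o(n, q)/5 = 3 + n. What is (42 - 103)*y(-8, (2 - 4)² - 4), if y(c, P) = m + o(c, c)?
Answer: 61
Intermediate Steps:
o(n, q) = 15 + 5*n (o(n, q) = 5*(3 + n) = 15 + 5*n)
m = 24 (m = -(-6)*(1 + 3) = -(-6)*4 = -3*(-8) = 24)
y(c, P) = 39 + 5*c (y(c, P) = 24 + (15 + 5*c) = 39 + 5*c)
(42 - 103)*y(-8, (2 - 4)² - 4) = (42 - 103)*(39 + 5*(-8)) = -61*(39 - 40) = -61*(-1) = 61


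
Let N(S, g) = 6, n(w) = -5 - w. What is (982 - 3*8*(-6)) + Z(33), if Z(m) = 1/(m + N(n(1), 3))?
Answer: 43915/39 ≈ 1126.0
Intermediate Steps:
Z(m) = 1/(6 + m) (Z(m) = 1/(m + 6) = 1/(6 + m))
(982 - 3*8*(-6)) + Z(33) = (982 - 3*8*(-6)) + 1/(6 + 33) = (982 - 24*(-6)) + 1/39 = (982 - 1*(-144)) + 1/39 = (982 + 144) + 1/39 = 1126 + 1/39 = 43915/39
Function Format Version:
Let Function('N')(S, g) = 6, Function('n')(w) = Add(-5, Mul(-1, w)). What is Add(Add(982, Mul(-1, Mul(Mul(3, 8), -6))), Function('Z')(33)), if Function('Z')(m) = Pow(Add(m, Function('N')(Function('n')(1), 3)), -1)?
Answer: Rational(43915, 39) ≈ 1126.0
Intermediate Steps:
Function('Z')(m) = Pow(Add(6, m), -1) (Function('Z')(m) = Pow(Add(m, 6), -1) = Pow(Add(6, m), -1))
Add(Add(982, Mul(-1, Mul(Mul(3, 8), -6))), Function('Z')(33)) = Add(Add(982, Mul(-1, Mul(Mul(3, 8), -6))), Pow(Add(6, 33), -1)) = Add(Add(982, Mul(-1, Mul(24, -6))), Pow(39, -1)) = Add(Add(982, Mul(-1, -144)), Rational(1, 39)) = Add(Add(982, 144), Rational(1, 39)) = Add(1126, Rational(1, 39)) = Rational(43915, 39)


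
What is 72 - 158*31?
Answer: -4826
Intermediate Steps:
72 - 158*31 = 72 - 4898 = -4826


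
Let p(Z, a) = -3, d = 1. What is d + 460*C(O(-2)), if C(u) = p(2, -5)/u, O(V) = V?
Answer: 691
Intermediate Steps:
C(u) = -3/u
d + 460*C(O(-2)) = 1 + 460*(-3/(-2)) = 1 + 460*(-3*(-½)) = 1 + 460*(3/2) = 1 + 690 = 691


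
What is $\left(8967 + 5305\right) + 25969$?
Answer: $40241$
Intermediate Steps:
$\left(8967 + 5305\right) + 25969 = 14272 + 25969 = 40241$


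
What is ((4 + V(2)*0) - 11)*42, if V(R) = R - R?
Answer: -294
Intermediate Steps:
V(R) = 0
((4 + V(2)*0) - 11)*42 = ((4 + 0*0) - 11)*42 = ((4 + 0) - 11)*42 = (4 - 11)*42 = -7*42 = -294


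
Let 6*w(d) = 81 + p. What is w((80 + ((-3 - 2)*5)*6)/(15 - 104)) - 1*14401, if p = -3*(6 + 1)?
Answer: -14391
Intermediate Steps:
p = -21 (p = -3*7 = -21)
w(d) = 10 (w(d) = (81 - 21)/6 = (1/6)*60 = 10)
w((80 + ((-3 - 2)*5)*6)/(15 - 104)) - 1*14401 = 10 - 1*14401 = 10 - 14401 = -14391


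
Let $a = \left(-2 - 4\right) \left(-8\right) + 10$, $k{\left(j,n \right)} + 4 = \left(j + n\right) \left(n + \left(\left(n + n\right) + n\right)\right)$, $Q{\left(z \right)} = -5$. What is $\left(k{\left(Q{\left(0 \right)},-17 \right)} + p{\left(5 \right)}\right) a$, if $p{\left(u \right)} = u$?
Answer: $86826$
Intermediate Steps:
$k{\left(j,n \right)} = -4 + 4 n \left(j + n\right)$ ($k{\left(j,n \right)} = -4 + \left(j + n\right) \left(n + \left(\left(n + n\right) + n\right)\right) = -4 + \left(j + n\right) \left(n + \left(2 n + n\right)\right) = -4 + \left(j + n\right) \left(n + 3 n\right) = -4 + \left(j + n\right) 4 n = -4 + 4 n \left(j + n\right)$)
$a = 58$ ($a = \left(-6\right) \left(-8\right) + 10 = 48 + 10 = 58$)
$\left(k{\left(Q{\left(0 \right)},-17 \right)} + p{\left(5 \right)}\right) a = \left(\left(-4 + 4 \left(-17\right)^{2} + 4 \left(-5\right) \left(-17\right)\right) + 5\right) 58 = \left(\left(-4 + 4 \cdot 289 + 340\right) + 5\right) 58 = \left(\left(-4 + 1156 + 340\right) + 5\right) 58 = \left(1492 + 5\right) 58 = 1497 \cdot 58 = 86826$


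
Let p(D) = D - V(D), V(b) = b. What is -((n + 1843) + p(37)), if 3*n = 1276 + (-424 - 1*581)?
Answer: -5800/3 ≈ -1933.3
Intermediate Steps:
p(D) = 0 (p(D) = D - D = 0)
n = 271/3 (n = (1276 + (-424 - 1*581))/3 = (1276 + (-424 - 581))/3 = (1276 - 1005)/3 = (1/3)*271 = 271/3 ≈ 90.333)
-((n + 1843) + p(37)) = -((271/3 + 1843) + 0) = -(5800/3 + 0) = -1*5800/3 = -5800/3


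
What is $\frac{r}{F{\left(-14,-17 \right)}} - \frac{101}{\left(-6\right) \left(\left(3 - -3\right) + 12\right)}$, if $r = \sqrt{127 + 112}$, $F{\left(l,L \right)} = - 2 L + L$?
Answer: $\frac{101}{108} + \frac{\sqrt{239}}{17} \approx 1.8446$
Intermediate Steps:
$F{\left(l,L \right)} = - L$
$r = \sqrt{239} \approx 15.46$
$\frac{r}{F{\left(-14,-17 \right)}} - \frac{101}{\left(-6\right) \left(\left(3 - -3\right) + 12\right)} = \frac{\sqrt{239}}{\left(-1\right) \left(-17\right)} - \frac{101}{\left(-6\right) \left(\left(3 - -3\right) + 12\right)} = \frac{\sqrt{239}}{17} - \frac{101}{\left(-6\right) \left(\left(3 + 3\right) + 12\right)} = \sqrt{239} \cdot \frac{1}{17} - \frac{101}{\left(-6\right) \left(6 + 12\right)} = \frac{\sqrt{239}}{17} - \frac{101}{\left(-6\right) 18} = \frac{\sqrt{239}}{17} - \frac{101}{-108} = \frac{\sqrt{239}}{17} - - \frac{101}{108} = \frac{\sqrt{239}}{17} + \frac{101}{108} = \frac{101}{108} + \frac{\sqrt{239}}{17}$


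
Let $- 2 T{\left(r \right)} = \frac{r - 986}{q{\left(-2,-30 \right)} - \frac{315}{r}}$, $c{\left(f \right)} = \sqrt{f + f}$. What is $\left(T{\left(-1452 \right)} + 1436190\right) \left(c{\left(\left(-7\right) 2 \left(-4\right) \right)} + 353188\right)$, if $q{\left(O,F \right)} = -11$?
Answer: $\frac{2647103660237432}{5219} + \frac{29979542456 \sqrt{7}}{5219} \approx 5.0722 \cdot 10^{11}$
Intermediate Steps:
$c{\left(f \right)} = \sqrt{2} \sqrt{f}$ ($c{\left(f \right)} = \sqrt{2 f} = \sqrt{2} \sqrt{f}$)
$T{\left(r \right)} = - \frac{-986 + r}{2 \left(-11 - \frac{315}{r}\right)}$ ($T{\left(r \right)} = - \frac{\left(r - 986\right) \frac{1}{-11 - \frac{315}{r}}}{2} = - \frac{\left(-986 + r\right) \frac{1}{-11 - \frac{315}{r}}}{2} = - \frac{\frac{1}{-11 - \frac{315}{r}} \left(-986 + r\right)}{2} = - \frac{-986 + r}{2 \left(-11 - \frac{315}{r}\right)}$)
$\left(T{\left(-1452 \right)} + 1436190\right) \left(c{\left(\left(-7\right) 2 \left(-4\right) \right)} + 353188\right) = \left(\frac{1}{2} \left(-1452\right) \frac{1}{315 + 11 \left(-1452\right)} \left(-986 - 1452\right) + 1436190\right) \left(\sqrt{2} \sqrt{\left(-7\right) 2 \left(-4\right)} + 353188\right) = \left(\frac{1}{2} \left(-1452\right) \frac{1}{315 - 15972} \left(-2438\right) + 1436190\right) \left(\sqrt{2} \sqrt{\left(-14\right) \left(-4\right)} + 353188\right) = \left(\frac{1}{2} \left(-1452\right) \frac{1}{-15657} \left(-2438\right) + 1436190\right) \left(\sqrt{2} \sqrt{56} + 353188\right) = \left(\frac{1}{2} \left(-1452\right) \left(- \frac{1}{15657}\right) \left(-2438\right) + 1436190\right) \left(\sqrt{2} \cdot 2 \sqrt{14} + 353188\right) = \left(- \frac{589996}{5219} + 1436190\right) \left(4 \sqrt{7} + 353188\right) = \frac{7494885614 \left(353188 + 4 \sqrt{7}\right)}{5219} = \frac{2647103660237432}{5219} + \frac{29979542456 \sqrt{7}}{5219}$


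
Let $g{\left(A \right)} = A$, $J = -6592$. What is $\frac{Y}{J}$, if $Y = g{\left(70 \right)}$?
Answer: $- \frac{35}{3296} \approx -0.010619$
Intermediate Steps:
$Y = 70$
$\frac{Y}{J} = \frac{70}{-6592} = 70 \left(- \frac{1}{6592}\right) = - \frac{35}{3296}$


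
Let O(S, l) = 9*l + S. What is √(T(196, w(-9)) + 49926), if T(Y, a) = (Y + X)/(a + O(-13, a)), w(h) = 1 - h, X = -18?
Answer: 2*√94476345/87 ≈ 223.45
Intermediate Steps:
O(S, l) = S + 9*l
T(Y, a) = (-18 + Y)/(-13 + 10*a) (T(Y, a) = (Y - 18)/(a + (-13 + 9*a)) = (-18 + Y)/(-13 + 10*a))
√(T(196, w(-9)) + 49926) = √((-18 + 196)/(-13 + 10*(1 - 1*(-9))) + 49926) = √(178/(-13 + 10*(1 + 9)) + 49926) = √(178/(-13 + 10*10) + 49926) = √(178/(-13 + 100) + 49926) = √(178/87 + 49926) = √(4343740/87) = 2*√94476345/87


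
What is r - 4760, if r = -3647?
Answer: -8407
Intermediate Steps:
r - 4760 = -3647 - 4760 = -8407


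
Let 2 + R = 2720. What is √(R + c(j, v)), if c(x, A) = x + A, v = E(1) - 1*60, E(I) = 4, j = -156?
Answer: √2506 ≈ 50.060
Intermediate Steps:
R = 2718 (R = -2 + 2720 = 2718)
v = -56 (v = 4 - 1*60 = 4 - 60 = -56)
c(x, A) = A + x
√(R + c(j, v)) = √(2718 + (-56 - 156)) = √(2718 - 212) = √2506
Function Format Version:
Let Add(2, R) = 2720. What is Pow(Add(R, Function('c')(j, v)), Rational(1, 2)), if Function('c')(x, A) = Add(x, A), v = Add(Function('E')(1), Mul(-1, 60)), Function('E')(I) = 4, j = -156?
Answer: Pow(2506, Rational(1, 2)) ≈ 50.060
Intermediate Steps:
R = 2718 (R = Add(-2, 2720) = 2718)
v = -56 (v = Add(4, Mul(-1, 60)) = Add(4, -60) = -56)
Function('c')(x, A) = Add(A, x)
Pow(Add(R, Function('c')(j, v)), Rational(1, 2)) = Pow(Add(2718, Add(-56, -156)), Rational(1, 2)) = Pow(Add(2718, -212), Rational(1, 2)) = Pow(2506, Rational(1, 2))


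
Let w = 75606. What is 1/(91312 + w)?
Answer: 1/166918 ≈ 5.9910e-6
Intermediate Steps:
1/(91312 + w) = 1/(91312 + 75606) = 1/166918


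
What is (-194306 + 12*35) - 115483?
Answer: -309369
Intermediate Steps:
(-194306 + 12*35) - 115483 = (-194306 + 420) - 115483 = -193886 - 115483 = -309369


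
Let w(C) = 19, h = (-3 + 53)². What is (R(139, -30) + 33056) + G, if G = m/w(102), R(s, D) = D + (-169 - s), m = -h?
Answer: 619142/19 ≈ 32586.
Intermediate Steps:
h = 2500 (h = 50² = 2500)
m = -2500 (m = -1*2500 = -2500)
R(s, D) = -169 + D - s
G = -2500/19 ≈ -131.58
(R(139, -30) + 33056) + G = ((-169 - 30 - 1*139) + 33056) - 2500/19 = ((-169 - 30 - 139) + 33056) - 2500/19 = (-338 + 33056) - 2500/19 = 32718 - 2500/19 = 619142/19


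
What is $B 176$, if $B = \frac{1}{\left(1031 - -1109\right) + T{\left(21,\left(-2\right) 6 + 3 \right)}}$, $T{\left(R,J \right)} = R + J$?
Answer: $\frac{22}{269} \approx 0.081784$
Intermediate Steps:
$T{\left(R,J \right)} = J + R$
$B = \frac{1}{2152}$ ($B = \frac{1}{\left(1031 - -1109\right) + \left(\left(\left(-2\right) 6 + 3\right) + 21\right)} = \frac{1}{\left(1031 + 1109\right) + \left(\left(-12 + 3\right) + 21\right)} = \frac{1}{2140 + \left(-9 + 21\right)} = \frac{1}{2140 + 12} = \frac{1}{2152} \approx 0.00046468$)
$B 176 = \frac{1}{2152} \cdot 176 = \frac{22}{269}$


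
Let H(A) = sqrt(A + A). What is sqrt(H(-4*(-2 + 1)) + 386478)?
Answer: sqrt(386478 + 2*sqrt(2)) ≈ 621.68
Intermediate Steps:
H(A) = sqrt(2)*sqrt(A) (H(A) = sqrt(2*A) = sqrt(2)*sqrt(A))
sqrt(H(-4*(-2 + 1)) + 386478) = sqrt(sqrt(2)*sqrt(-4*(-2 + 1)) + 386478) = sqrt(sqrt(2)*sqrt(-4*(-1)) + 386478) = sqrt(sqrt(2)*sqrt(4) + 386478) = sqrt(sqrt(2)*2 + 386478) = sqrt(2*sqrt(2) + 386478) = sqrt(386478 + 2*sqrt(2))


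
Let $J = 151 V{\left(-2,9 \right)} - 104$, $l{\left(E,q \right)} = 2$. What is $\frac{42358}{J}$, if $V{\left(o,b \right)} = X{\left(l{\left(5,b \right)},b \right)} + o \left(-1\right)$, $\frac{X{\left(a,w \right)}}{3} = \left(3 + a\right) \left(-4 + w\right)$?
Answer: $\frac{42358}{11523} \approx 3.676$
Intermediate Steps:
$X{\left(a,w \right)} = 3 \left(-4 + w\right) \left(3 + a\right)$ ($X{\left(a,w \right)} = 3 \left(3 + a\right) \left(-4 + w\right) = 3 \left(-4 + w\right) \left(3 + a\right)$)
$V{\left(o,b \right)} = -60 - o + 15 b$ ($V{\left(o,b \right)} = \left(-36 - 24 + 9 b + 3 \cdot 2 b\right) + o \left(-1\right) = \left(-36 - 24 + 9 b + 6 b\right) - o = \left(-60 + 15 b\right) - o = -60 - o + 15 b$)
$J = 11523$ ($J = 151 \left(-60 - -2 + 15 \cdot 9\right) - 104 = 151 \left(-60 + 2 + 135\right) - 104 = 151 \cdot 77 - 104 = 11627 - 104 = 11523$)
$\frac{42358}{J} = \frac{42358}{11523}$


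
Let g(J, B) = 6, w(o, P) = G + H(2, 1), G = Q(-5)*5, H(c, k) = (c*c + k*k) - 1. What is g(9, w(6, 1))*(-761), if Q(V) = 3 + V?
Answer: -4566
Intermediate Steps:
H(c, k) = -1 + c**2 + k**2 (H(c, k) = (c**2 + k**2) - 1 = -1 + c**2 + k**2)
G = -10 (G = (3 - 5)*5 = -2*5 = -10)
w(o, P) = -6 (w(o, P) = -10 + (-1 + 2**2 + 1**2) = -10 + (-1 + 4 + 1) = -10 + 4 = -6)
g(9, w(6, 1))*(-761) = 6*(-761) = -4566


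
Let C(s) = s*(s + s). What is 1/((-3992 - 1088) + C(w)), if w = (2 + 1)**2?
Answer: -1/4918 ≈ -0.00020333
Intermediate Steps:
w = 9 (w = 3**2 = 9)
C(s) = 2*s**2 (C(s) = s*(2*s) = 2*s**2)
1/((-3992 - 1088) + C(w)) = 1/((-3992 - 1088) + 2*9**2) = 1/(-5080 + 2*81) = 1/(-5080 + 162) = 1/(-4918) = -1/4918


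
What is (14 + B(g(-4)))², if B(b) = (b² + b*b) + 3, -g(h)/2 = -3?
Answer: 7921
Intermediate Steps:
g(h) = 6 (g(h) = -2*(-3) = 6)
B(b) = 3 + 2*b² (B(b) = (b² + b²) + 3 = 2*b² + 3 = 3 + 2*b²)
(14 + B(g(-4)))² = (14 + (3 + 2*6²))² = (14 + (3 + 2*36))² = (14 + (3 + 72))² = (14 + 75)² = 89² = 7921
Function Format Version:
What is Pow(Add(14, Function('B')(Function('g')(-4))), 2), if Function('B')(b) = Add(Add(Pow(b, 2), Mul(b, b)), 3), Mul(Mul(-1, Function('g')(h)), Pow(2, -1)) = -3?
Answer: 7921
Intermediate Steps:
Function('g')(h) = 6 (Function('g')(h) = Mul(-2, -3) = 6)
Function('B')(b) = Add(3, Mul(2, Pow(b, 2))) (Function('B')(b) = Add(Add(Pow(b, 2), Pow(b, 2)), 3) = Add(Mul(2, Pow(b, 2)), 3) = Add(3, Mul(2, Pow(b, 2))))
Pow(Add(14, Function('B')(Function('g')(-4))), 2) = Pow(Add(14, Add(3, Mul(2, Pow(6, 2)))), 2) = Pow(Add(14, Add(3, Mul(2, 36))), 2) = Pow(Add(14, Add(3, 72)), 2) = Pow(Add(14, 75), 2) = Pow(89, 2) = 7921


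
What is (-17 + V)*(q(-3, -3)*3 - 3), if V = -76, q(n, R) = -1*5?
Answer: 1674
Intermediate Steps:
q(n, R) = -5
(-17 + V)*(q(-3, -3)*3 - 3) = (-17 - 76)*(-5*3 - 3) = -93*(-15 - 3) = -93*(-18) = 1674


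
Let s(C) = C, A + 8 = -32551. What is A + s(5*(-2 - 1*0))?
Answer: -32569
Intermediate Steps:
A = -32559 (A = -8 - 32551 = -32559)
A + s(5*(-2 - 1*0)) = -32559 + 5*(-2 - 1*0) = -32559 + 5*(-2 + 0) = -32559 + 5*(-2) = -32559 - 10 = -32569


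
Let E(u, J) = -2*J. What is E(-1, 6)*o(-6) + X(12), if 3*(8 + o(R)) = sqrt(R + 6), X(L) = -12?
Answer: 84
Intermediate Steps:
o(R) = -8 + sqrt(6 + R)/3 (o(R) = -8 + sqrt(R + 6)/3 = -8 + sqrt(6 + R)/3)
E(-1, 6)*o(-6) + X(12) = (-2*6)*(-8 + sqrt(6 - 6)/3) - 12 = -12*(-8 + sqrt(0)/3) - 12 = -12*(-8 + (1/3)*0) - 12 = -12*(-8 + 0) - 12 = -12*(-8) - 12 = 96 - 12 = 84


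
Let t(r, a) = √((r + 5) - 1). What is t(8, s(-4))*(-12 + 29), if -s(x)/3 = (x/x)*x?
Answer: 34*√3 ≈ 58.890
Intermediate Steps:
s(x) = -3*x (s(x) = -3*x/x*x = -3*x)
t(r, a) = √(4 + r) (t(r, a) = √((5 + r) - 1) = √(4 + r))
t(8, s(-4))*(-12 + 29) = √(4 + 8)*(-12 + 29) = √12*17 = (2*√3)*17 = 34*√3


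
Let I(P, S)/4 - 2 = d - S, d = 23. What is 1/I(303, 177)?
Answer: -1/608 ≈ -0.0016447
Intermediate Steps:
I(P, S) = 100 - 4*S (I(P, S) = 8 + 4*(23 - S) = 8 + (92 - 4*S) = 100 - 4*S)
1/I(303, 177) = 1/(100 - 4*177) = 1/(100 - 708) = 1/(-608) = -1/608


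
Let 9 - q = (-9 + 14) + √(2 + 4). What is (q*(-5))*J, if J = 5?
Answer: -100 + 25*√6 ≈ -38.763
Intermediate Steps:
q = 4 - √6 (q = 9 - ((-9 + 14) + √(2 + 4)) = 9 - (5 + √6) = 9 + (-5 - √6) = 4 - √6 ≈ 1.5505)
(q*(-5))*J = ((4 - √6)*(-5))*5 = (-20 + 5*√6)*5 = -100 + 25*√6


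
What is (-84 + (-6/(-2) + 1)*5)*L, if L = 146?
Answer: -9344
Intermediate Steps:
(-84 + (-6/(-2) + 1)*5)*L = (-84 + (-6/(-2) + 1)*5)*146 = (-84 + (-6*(-1/2) + 1)*5)*146 = (-84 + (3 + 1)*5)*146 = (-84 + 4*5)*146 = (-84 + 20)*146 = -64*146 = -9344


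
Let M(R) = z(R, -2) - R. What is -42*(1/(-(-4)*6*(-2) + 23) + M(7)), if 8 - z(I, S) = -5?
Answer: -6258/25 ≈ -250.32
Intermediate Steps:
z(I, S) = 13 (z(I, S) = 8 - 1*(-5) = 8 + 5 = 13)
M(R) = 13 - R
-42*(1/(-(-4)*6*(-2) + 23) + M(7)) = -42*(1/(-(-4)*6*(-2) + 23) + (13 - 1*7)) = -42*(1/(-4*(-6)*(-2) + 23) + (13 - 7)) = -42*(1/(24*(-2) + 23) + 6) = -42*(1/(-48 + 23) + 6) = -42*(1/(-25) + 6) = -42*(-1/25 + 6) = -42*149/25 = -6258/25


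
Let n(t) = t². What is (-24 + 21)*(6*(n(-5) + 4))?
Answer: -522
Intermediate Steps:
(-24 + 21)*(6*(n(-5) + 4)) = (-24 + 21)*(6*((-5)² + 4)) = -18*(25 + 4) = -18*29 = -3*174 = -522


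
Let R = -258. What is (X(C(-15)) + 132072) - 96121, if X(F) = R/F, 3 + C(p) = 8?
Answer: 179497/5 ≈ 35899.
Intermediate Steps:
C(p) = 5 (C(p) = -3 + 8 = 5)
X(F) = -258/F
(X(C(-15)) + 132072) - 96121 = (-258/5 + 132072) - 96121 = 660102/5 - 96121 = 179497/5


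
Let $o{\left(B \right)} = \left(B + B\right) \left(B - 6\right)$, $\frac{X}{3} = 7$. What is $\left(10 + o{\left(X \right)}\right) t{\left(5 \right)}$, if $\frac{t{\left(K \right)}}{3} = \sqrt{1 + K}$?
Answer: $1920 \sqrt{6} \approx 4703.0$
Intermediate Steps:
$X = 21$ ($X = 3 \cdot 7 = 21$)
$t{\left(K \right)} = 3 \sqrt{1 + K}$
$o{\left(B \right)} = 2 B \left(-6 + B\right)$
$\left(10 + o{\left(X \right)}\right) t{\left(5 \right)} = \left(10 + 2 \cdot 21 \left(-6 + 21\right)\right) 3 \sqrt{1 + 5} = \left(10 + 2 \cdot 21 \cdot 15\right) 3 \sqrt{6} = \left(10 + 630\right) 3 \sqrt{6} = 640 \cdot 3 \sqrt{6} = 1920 \sqrt{6}$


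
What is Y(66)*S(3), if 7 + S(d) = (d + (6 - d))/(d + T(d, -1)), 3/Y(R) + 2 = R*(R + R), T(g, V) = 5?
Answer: -15/6968 ≈ -0.0021527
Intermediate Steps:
Y(R) = 3/(-2 + 2*R²) (Y(R) = 3/(-2 + R*(R + R)) = 3/(-2 + R*(2*R)) = 3/(-2 + 2*R²))
S(d) = -7 + 6/(5 + d) (S(d) = -7 + (d + (6 - d))/(d + 5) = -7 + 6/(5 + d))
Y(66)*S(3) = (3/(2*(-1 + 66²)))*((-29 - 7*3)/(5 + 3)) = (3/(2*(-1 + 4356)))*((-29 - 21)/8) = ((3/2)/4355)*((⅛)*(-50)) = ((3/2)*(1/4355))*(-25/4) = (3/8710)*(-25/4) = -15/6968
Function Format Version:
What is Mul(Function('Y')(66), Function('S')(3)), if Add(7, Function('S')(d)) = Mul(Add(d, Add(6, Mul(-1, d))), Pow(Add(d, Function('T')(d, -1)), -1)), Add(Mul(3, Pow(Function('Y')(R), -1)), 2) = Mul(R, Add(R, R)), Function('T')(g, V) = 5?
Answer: Rational(-15, 6968) ≈ -0.0021527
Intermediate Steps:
Function('Y')(R) = Mul(3, Pow(Add(-2, Mul(2, Pow(R, 2))), -1)) (Function('Y')(R) = Mul(3, Pow(Add(-2, Mul(R, Add(R, R))), -1)) = Mul(3, Pow(Add(-2, Mul(R, Mul(2, R))), -1)) = Mul(3, Pow(Add(-2, Mul(2, Pow(R, 2))), -1)))
Function('S')(d) = Add(-7, Mul(6, Pow(Add(5, d), -1))) (Function('S')(d) = Add(-7, Mul(Add(d, Add(6, Mul(-1, d))), Pow(Add(d, 5), -1))) = Add(-7, Mul(6, Pow(Add(5, d), -1))))
Mul(Function('Y')(66), Function('S')(3)) = Mul(Mul(Rational(3, 2), Pow(Add(-1, Pow(66, 2)), -1)), Mul(Pow(Add(5, 3), -1), Add(-29, Mul(-7, 3)))) = Mul(Mul(Rational(3, 2), Pow(Add(-1, 4356), -1)), Mul(Pow(8, -1), Add(-29, -21))) = Mul(Mul(Rational(3, 2), Pow(4355, -1)), Mul(Rational(1, 8), -50)) = Mul(Mul(Rational(3, 2), Rational(1, 4355)), Rational(-25, 4)) = Mul(Rational(3, 8710), Rational(-25, 4)) = Rational(-15, 6968)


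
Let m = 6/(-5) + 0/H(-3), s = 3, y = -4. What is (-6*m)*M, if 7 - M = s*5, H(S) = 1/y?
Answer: -288/5 ≈ -57.600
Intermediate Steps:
H(S) = -¼ (H(S) = 1/(-4) = -¼)
m = -6/5 (m = 6/(-5) + 0/(-¼) = 6*(-⅕) + 0*(-4) = -6/5 + 0 = -6/5 ≈ -1.2000)
M = -8 (M = 7 - 3*5 = 7 - 1*15 = 7 - 15 = -8)
(-6*m)*M = -6*(-6/5)*(-8) = (36/5)*(-8) = -288/5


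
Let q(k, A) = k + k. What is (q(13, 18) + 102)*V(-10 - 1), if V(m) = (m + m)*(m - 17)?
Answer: 78848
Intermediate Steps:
V(m) = 2*m*(-17 + m) (V(m) = (2*m)*(-17 + m) = 2*m*(-17 + m))
q(k, A) = 2*k
(q(13, 18) + 102)*V(-10 - 1) = (2*13 + 102)*(2*(-10 - 1)*(-17 + (-10 - 1))) = (26 + 102)*(2*(-11)*(-17 - 11)) = 128*(2*(-11)*(-28)) = 128*616 = 78848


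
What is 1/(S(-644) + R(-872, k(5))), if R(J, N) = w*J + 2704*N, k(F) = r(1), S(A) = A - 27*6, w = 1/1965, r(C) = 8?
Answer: 1965/40922218 ≈ 4.8018e-5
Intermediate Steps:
w = 1/1965 ≈ 0.00050891
S(A) = -162 + A (S(A) = A - 162 = -162 + A)
k(F) = 8
R(J, N) = 2704*N + J/1965 (R(J, N) = J/1965 + 2704*N = 2704*N + J/1965)
1/(S(-644) + R(-872, k(5))) = 1/((-162 - 644) + (2704*8 + (1/1965)*(-872))) = 1/(-806 + (21632 - 872/1965)) = 1/(-806 + 42506008/1965) = 1/(40922218/1965) = 1965/40922218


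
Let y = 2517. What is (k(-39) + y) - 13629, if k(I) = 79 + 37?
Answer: -10996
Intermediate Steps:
k(I) = 116
(k(-39) + y) - 13629 = (116 + 2517) - 13629 = 2633 - 13629 = -10996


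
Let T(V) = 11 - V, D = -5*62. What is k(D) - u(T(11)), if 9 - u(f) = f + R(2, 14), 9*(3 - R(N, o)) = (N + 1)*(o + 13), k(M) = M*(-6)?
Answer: 1845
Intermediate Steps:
D = -310
k(M) = -6*M
R(N, o) = 3 - (1 + N)*(13 + o)/9 (R(N, o) = 3 - (N + 1)*(o + 13)/9 = 3 - (1 + N)*(13 + o)/9)
u(f) = 15 - f (u(f) = 9 - (f + (14/9 - 13/9*2 - ⅑*14 - ⅑*2*14)) = 9 - (f + (14/9 - 26/9 - 14/9 - 28/9)) = 9 - (f - 6) = 9 - (-6 + f) = 9 + (6 - f) = 15 - f)
k(D) - u(T(11)) = -6*(-310) - (15 - (11 - 1*11)) = 1860 - (15 - (11 - 11)) = 1860 - (15 - 1*0) = 1860 - (15 + 0) = 1860 - 1*15 = 1860 - 15 = 1845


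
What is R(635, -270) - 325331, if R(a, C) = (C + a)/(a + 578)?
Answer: -394626138/1213 ≈ -3.2533e+5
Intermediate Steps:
R(a, C) = (C + a)/(578 + a)
R(635, -270) - 325331 = (-270 + 635)/(578 + 635) - 325331 = 365/1213 - 325331 = -394626138/1213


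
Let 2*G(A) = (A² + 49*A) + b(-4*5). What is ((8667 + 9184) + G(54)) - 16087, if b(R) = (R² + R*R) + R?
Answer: 4935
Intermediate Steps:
b(R) = R + 2*R² (b(R) = (R² + R²) + R = 2*R² + R = R + 2*R²)
G(A) = 390 + A²/2 + 49*A/2 (G(A) = ((A² + 49*A) + (-4*5)*(1 + 2*(-4*5)))/2 = ((A² + 49*A) - 20*(1 + 2*(-20)))/2 = ((A² + 49*A) - 20*(1 - 40))/2 = ((A² + 49*A) - 20*(-39))/2 = ((A² + 49*A) + 780)/2 = (780 + A² + 49*A)/2 = 390 + A²/2 + 49*A/2)
((8667 + 9184) + G(54)) - 16087 = ((8667 + 9184) + (390 + (½)*54² + (49/2)*54)) - 16087 = (17851 + (390 + (½)*2916 + 1323)) - 16087 = (17851 + (390 + 1458 + 1323)) - 16087 = (17851 + 3171) - 16087 = 21022 - 16087 = 4935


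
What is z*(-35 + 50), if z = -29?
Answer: -435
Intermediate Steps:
z*(-35 + 50) = -29*(-35 + 50) = -29*15 = -435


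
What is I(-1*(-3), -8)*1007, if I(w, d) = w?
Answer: 3021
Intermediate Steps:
I(-1*(-3), -8)*1007 = -1*(-3)*1007 = 3*1007 = 3021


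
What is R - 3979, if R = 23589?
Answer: 19610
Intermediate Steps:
R - 3979 = 23589 - 3979 = 19610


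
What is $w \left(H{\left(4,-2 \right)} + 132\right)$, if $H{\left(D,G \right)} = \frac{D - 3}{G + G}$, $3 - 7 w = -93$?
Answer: $\frac{12648}{7} \approx 1806.9$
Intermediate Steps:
$w = \frac{96}{7}$ ($w = \frac{3}{7} - - \frac{93}{7} = \frac{3}{7} + \frac{93}{7} = \frac{96}{7} \approx 13.714$)
$H{\left(D,G \right)} = \frac{-3 + D}{2 G}$
$w \left(H{\left(4,-2 \right)} + 132\right) = \frac{96 \left(\frac{-3 + 4}{2 \left(-2\right)} + 132\right)}{7} = \frac{96 \left(\frac{1}{2} \left(- \frac{1}{2}\right) 1 + 132\right)}{7} = \frac{96 \left(- \frac{1}{4} + 132\right)}{7} = \frac{96}{7} \cdot \frac{527}{4} = \frac{12648}{7}$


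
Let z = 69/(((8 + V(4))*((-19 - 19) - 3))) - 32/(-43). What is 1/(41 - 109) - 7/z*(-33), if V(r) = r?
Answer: 110768557/289612 ≈ 382.47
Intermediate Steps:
z = 4259/7052 (z = 69/(((8 + 4)*((-19 - 19) - 3))) - 32/(-43) = 69/((12*(-38 - 3))) - 32*(-1/43) = 69/((12*(-41))) + 32/43 = 69/(-492) + 32/43 = 69*(-1/492) + 32/43 = -23/164 + 32/43 = 4259/7052 ≈ 0.60394)
1/(41 - 109) - 7/z*(-33) = 1/(41 - 109) - 7/4259/7052*(-33) = 1/(-68) - 7*7052/4259*(-33) = -1/68 - 49364/4259*(-33) = -1/68 + 1629012/4259 = 110768557/289612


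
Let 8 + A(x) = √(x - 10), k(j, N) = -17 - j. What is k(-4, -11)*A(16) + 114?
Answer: 218 - 13*√6 ≈ 186.16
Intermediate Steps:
A(x) = -8 + √(-10 + x) (A(x) = -8 + √(x - 10) = -8 + √(-10 + x))
k(-4, -11)*A(16) + 114 = (-17 - 1*(-4))*(-8 + √(-10 + 16)) + 114 = (-17 + 4)*(-8 + √6) + 114 = -13*(-8 + √6) + 114 = (104 - 13*√6) + 114 = 218 - 13*√6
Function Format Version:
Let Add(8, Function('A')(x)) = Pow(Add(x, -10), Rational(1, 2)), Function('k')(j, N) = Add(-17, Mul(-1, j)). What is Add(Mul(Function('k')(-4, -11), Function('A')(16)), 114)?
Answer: Add(218, Mul(-13, Pow(6, Rational(1, 2)))) ≈ 186.16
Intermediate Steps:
Function('A')(x) = Add(-8, Pow(Add(-10, x), Rational(1, 2))) (Function('A')(x) = Add(-8, Pow(Add(x, -10), Rational(1, 2))) = Add(-8, Pow(Add(-10, x), Rational(1, 2))))
Add(Mul(Function('k')(-4, -11), Function('A')(16)), 114) = Add(Mul(Add(-17, Mul(-1, -4)), Add(-8, Pow(Add(-10, 16), Rational(1, 2)))), 114) = Add(Mul(Add(-17, 4), Add(-8, Pow(6, Rational(1, 2)))), 114) = Add(Mul(-13, Add(-8, Pow(6, Rational(1, 2)))), 114) = Add(Add(104, Mul(-13, Pow(6, Rational(1, 2)))), 114) = Add(218, Mul(-13, Pow(6, Rational(1, 2))))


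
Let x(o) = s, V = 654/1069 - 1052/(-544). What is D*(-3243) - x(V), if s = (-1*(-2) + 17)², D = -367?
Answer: 1189820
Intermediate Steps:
V = 370091/145384 (V = 654*(1/1069) - 1052*(-1/544) = 654/1069 + 263/136 = 370091/145384 ≈ 2.5456)
s = 361 (s = (2 + 17)² = 19² = 361)
x(o) = 361
D*(-3243) - x(V) = -367*(-3243) - 1*361 = 1190181 - 361 = 1189820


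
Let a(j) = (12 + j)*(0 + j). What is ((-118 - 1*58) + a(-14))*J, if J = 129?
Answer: -19092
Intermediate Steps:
a(j) = j*(12 + j) (a(j) = (12 + j)*j = j*(12 + j))
((-118 - 1*58) + a(-14))*J = ((-118 - 1*58) - 14*(12 - 14))*129 = ((-118 - 58) - 14*(-2))*129 = (-176 + 28)*129 = -148*129 = -19092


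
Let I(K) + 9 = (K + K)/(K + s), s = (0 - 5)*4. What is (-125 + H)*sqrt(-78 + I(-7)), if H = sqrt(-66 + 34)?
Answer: I*sqrt(7005)*(-125 + 4*I*sqrt(2))/9 ≈ -52.606 - 1162.4*I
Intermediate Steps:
s = -20 (s = -5*4 = -20)
I(K) = -9 + 2*K/(-20 + K) (I(K) = -9 + (K + K)/(K - 20) = -9 + (2*K)/(-20 + K) = -9 + 2*K/(-20 + K))
H = 4*I*sqrt(2) (H = sqrt(-32) = 4*I*sqrt(2) ≈ 5.6569*I)
(-125 + H)*sqrt(-78 + I(-7)) = (-125 + 4*I*sqrt(2))*sqrt(-78 + (180 - 7*(-7))/(-20 - 7)) = (-125 + 4*I*sqrt(2))*sqrt(-78 + (180 + 49)/(-27)) = (-125 + 4*I*sqrt(2))*sqrt(-78 - 1/27*229) = (-125 + 4*I*sqrt(2))*sqrt(-78 - 229/27) = (-125 + 4*I*sqrt(2))*sqrt(-2335/27) = (-125 + 4*I*sqrt(2))*(I*sqrt(7005)/9) = I*sqrt(7005)*(-125 + 4*I*sqrt(2))/9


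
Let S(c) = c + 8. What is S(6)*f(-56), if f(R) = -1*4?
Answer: -56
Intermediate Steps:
f(R) = -4
S(c) = 8 + c
S(6)*f(-56) = (8 + 6)*(-4) = 14*(-4) = -56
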